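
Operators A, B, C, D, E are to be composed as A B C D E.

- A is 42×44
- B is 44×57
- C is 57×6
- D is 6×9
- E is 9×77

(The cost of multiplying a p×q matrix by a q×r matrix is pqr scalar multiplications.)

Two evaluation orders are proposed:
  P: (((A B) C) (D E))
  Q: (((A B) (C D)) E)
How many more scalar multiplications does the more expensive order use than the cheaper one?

15804

Order P = (((A B) C) (D E)): (A B): 42×44 by 44×57 → 42×57, cost 42·44·57 = 105336; ((A B) C): 42×57 by 57×6 → 42×6, cost 42·57·6 = 14364; cumulative 119700; (D E): 6×9 by 9×77 → 6×77, cost 6·9·77 = 4158; (((A B) C) (D E)): 42×6 by 6×77 → 42×77, cost 42·6·77 = 19404; cumulative 143262. Total 143262.
Order Q = (((A B) (C D)) E): (A B): 42×44 by 44×57 → 42×57, cost 42·44·57 = 105336; (C D): 57×6 by 6×9 → 57×9, cost 57·6·9 = 3078; ((A B) (C D)): 42×57 by 57×9 → 42×9, cost 42·57·9 = 21546; cumulative 129960; (((A B) (C D)) E): 42×9 by 9×77 → 42×77, cost 42·9·77 = 29106; cumulative 159066. Total 159066.
Difference: |143262 − 159066| = 15804.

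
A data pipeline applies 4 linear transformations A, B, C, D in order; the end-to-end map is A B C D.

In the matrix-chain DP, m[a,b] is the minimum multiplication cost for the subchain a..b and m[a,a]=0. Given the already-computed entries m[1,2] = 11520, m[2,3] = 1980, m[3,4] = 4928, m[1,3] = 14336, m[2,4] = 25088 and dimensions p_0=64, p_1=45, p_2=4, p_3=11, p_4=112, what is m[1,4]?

m[1,4] = min over k∈[1,3] of m[1,k]+m[k+1,4]+p_{0}·p_k·p_{4}.
k=1: 0 + 25088 + 64·45·112 = 347648; k=2: 11520 + 4928 + 64·4·112 = 45120; k=3: 14336 + 0 + 64·11·112 = 93184.
Minimum: 45120 at k=2.

45120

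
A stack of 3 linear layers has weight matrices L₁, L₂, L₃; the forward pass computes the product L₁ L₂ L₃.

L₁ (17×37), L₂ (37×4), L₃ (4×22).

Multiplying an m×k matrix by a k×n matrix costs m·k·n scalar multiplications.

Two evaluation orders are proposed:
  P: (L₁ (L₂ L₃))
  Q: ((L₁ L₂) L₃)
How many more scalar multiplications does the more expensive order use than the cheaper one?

13082

Order P = (L₁ (L₂ L₃)): (L₂ L₃): 37×4 by 4×22 → 37×22, cost 37·4·22 = 3256; (L₁ (L₂ L₃)): 17×37 by 37×22 → 17×22, cost 17·37·22 = 13838; cumulative 17094. Total 17094.
Order Q = ((L₁ L₂) L₃): (L₁ L₂): 17×37 by 37×4 → 17×4, cost 17·37·4 = 2516; ((L₁ L₂) L₃): 17×4 by 4×22 → 17×22, cost 17·4·22 = 1496; cumulative 4012. Total 4012.
Difference: |17094 − 4012| = 13082.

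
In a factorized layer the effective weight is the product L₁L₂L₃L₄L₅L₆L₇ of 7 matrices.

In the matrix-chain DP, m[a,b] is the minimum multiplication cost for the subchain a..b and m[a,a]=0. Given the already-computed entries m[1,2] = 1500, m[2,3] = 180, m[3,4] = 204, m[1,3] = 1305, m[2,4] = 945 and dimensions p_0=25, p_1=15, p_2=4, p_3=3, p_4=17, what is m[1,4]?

m[1,4] = min over k∈[1,3] of m[1,k]+m[k+1,4]+p_{0}·p_k·p_{4}.
k=1: 0 + 945 + 25·15·17 = 7320; k=2: 1500 + 204 + 25·4·17 = 3404; k=3: 1305 + 0 + 25·3·17 = 2580.
Minimum: 2580 at k=3.

2580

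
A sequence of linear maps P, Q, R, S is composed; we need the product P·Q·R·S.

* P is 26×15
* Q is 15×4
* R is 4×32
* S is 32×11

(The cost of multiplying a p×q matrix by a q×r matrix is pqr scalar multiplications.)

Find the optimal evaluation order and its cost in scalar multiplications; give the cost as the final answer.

Adjacent pairs: PQ = 26·15·4 = 1560; QR = 15·4·32 = 1920; RS = 4·32·11 = 1408.
Length 3: P..R: k=1: 0+1920+26·15·32=14400; k=2: 1560+0+26·4·32=4888 → min 4888 | Q..S: k=2: 0+1408+15·4·11=2068; k=3: 1920+0+15·32·11=7200 → min 2068.
Length 4: P..S: k=1: 0+2068+26·15·11=6358; k=2: 1560+1408+26·4·11=4112; k=3: 4888+0+26·32·11=14040 → min 4112.
Optimal parenthesization: ((P·Q)·(R·S)) with cost 4112.

4112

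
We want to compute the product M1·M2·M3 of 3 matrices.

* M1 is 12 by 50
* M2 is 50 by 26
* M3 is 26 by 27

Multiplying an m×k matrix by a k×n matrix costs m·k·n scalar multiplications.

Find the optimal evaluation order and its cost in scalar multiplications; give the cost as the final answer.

24024

(M1·(M2·M3)): cost 51300.
((M1·M2)·M3): cost 24024.
Optimal: ((M1·M2)·M3) with cost 24024.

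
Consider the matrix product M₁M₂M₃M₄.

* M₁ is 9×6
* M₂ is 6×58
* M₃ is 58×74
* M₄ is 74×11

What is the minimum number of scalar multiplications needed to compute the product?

31230

Adjacent pairs: M₁M₂ = 9·6·58 = 3132; M₂M₃ = 6·58·74 = 25752; M₃M₄ = 58·74·11 = 47212.
Length 3: M₁..M₃: k=1: 0+25752+9·6·74=29748; k=2: 3132+0+9·58·74=41760 → min 29748 | M₂..M₄: k=2: 0+47212+6·58·11=51040; k=3: 25752+0+6·74·11=30636 → min 30636.
Length 4: M₁..M₄: k=1: 0+30636+9·6·11=31230; k=2: 3132+47212+9·58·11=56086; k=3: 29748+0+9·74·11=37074 → min 31230.
Optimal order: (M₁((M₂M₃)M₄)) with cost 31230.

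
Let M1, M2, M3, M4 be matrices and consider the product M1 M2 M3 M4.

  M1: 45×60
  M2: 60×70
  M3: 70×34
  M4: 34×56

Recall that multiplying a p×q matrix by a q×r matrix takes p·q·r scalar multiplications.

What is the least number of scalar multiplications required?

320280

Adjacent pairs: M1M2 = 45·60·70 = 189000; M2M3 = 60·70·34 = 142800; M3M4 = 70·34·56 = 133280.
Length 3: M1..M3: k=1: 0+142800+45·60·34=234600; k=2: 189000+0+45·70·34=296100 → min 234600 | M2..M4: k=2: 0+133280+60·70·56=368480; k=3: 142800+0+60·34·56=257040 → min 257040.
Length 4: M1..M4: k=1: 0+257040+45·60·56=408240; k=2: 189000+133280+45·70·56=498680; k=3: 234600+0+45·34·56=320280 → min 320280.
Optimal order: ((M1 (M2 M3)) M4) with cost 320280.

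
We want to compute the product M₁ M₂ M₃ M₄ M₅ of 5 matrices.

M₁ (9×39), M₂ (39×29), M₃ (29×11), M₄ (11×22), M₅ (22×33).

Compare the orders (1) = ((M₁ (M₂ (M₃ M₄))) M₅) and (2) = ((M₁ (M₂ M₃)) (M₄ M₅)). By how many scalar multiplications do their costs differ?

Order (1) = ((M₁ (M₂ (M₃ M₄))) M₅): (M₃ M₄): 29×11 by 11×22 → 29×22, cost 29·11·22 = 7018; (M₂ (M₃ M₄)): 39×29 by 29×22 → 39×22, cost 39·29·22 = 24882; cumulative 31900; (M₁ (M₂ (M₃ M₄))): 9×39 by 39×22 → 9×22, cost 9·39·22 = 7722; cumulative 39622; ((M₁ (M₂ (M₃ M₄))) M₅): 9×22 by 22×33 → 9×33, cost 9·22·33 = 6534; cumulative 46156. Total 46156.
Order (2) = ((M₁ (M₂ M₃)) (M₄ M₅)): (M₂ M₃): 39×29 by 29×11 → 39×11, cost 39·29·11 = 12441; (M₁ (M₂ M₃)): 9×39 by 39×11 → 9×11, cost 9·39·11 = 3861; cumulative 16302; (M₄ M₅): 11×22 by 22×33 → 11×33, cost 11·22·33 = 7986; ((M₁ (M₂ M₃)) (M₄ M₅)): 9×11 by 11×33 → 9×33, cost 9·11·33 = 3267; cumulative 27555. Total 27555.
Difference: |46156 − 27555| = 18601.

18601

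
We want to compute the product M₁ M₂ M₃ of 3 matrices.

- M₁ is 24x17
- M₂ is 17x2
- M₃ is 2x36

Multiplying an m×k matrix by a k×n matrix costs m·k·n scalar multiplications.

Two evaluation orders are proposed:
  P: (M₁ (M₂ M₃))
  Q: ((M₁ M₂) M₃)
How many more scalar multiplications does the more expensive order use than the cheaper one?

Order P = (M₁ (M₂ M₃)): (M₂ M₃): 17×2 by 2×36 → 17×36, cost 17·2·36 = 1224; (M₁ (M₂ M₃)): 24×17 by 17×36 → 24×36, cost 24·17·36 = 14688; cumulative 15912. Total 15912.
Order Q = ((M₁ M₂) M₃): (M₁ M₂): 24×17 by 17×2 → 24×2, cost 24·17·2 = 816; ((M₁ M₂) M₃): 24×2 by 2×36 → 24×36, cost 24·2·36 = 1728; cumulative 2544. Total 2544.
Difference: |15912 − 2544| = 13368.

13368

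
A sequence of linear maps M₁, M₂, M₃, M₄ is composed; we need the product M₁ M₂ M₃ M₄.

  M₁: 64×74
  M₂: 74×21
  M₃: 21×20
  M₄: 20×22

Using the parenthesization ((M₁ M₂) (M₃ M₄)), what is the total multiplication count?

138264

(M₁ M₂): 64×74 by 74×21 → 64×21, cost 64·74·21 = 99456
(M₃ M₄): 21×20 by 20×22 → 21×22, cost 21·20·22 = 9240
((M₁ M₂) (M₃ M₄)): 64×21 by 21×22 → 64×22, cost 64·21·22 = 29568; cumulative 138264
Total: 138264 scalar multiplications.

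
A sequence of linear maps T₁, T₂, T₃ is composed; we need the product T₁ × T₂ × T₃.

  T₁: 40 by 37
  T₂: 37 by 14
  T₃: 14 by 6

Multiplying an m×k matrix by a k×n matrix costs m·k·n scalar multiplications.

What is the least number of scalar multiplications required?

11988

Order (T₁ × (T₂ × T₃)): (T₂ × T₃): 37×14 by 14×6 → 37×6, cost 37·14·6 = 3108; (T₁ × (T₂ × T₃)): 40×37 by 37×6 → 40×6, cost 40·37·6 = 8880; cumulative 11988. Total 11988.
Order ((T₁ × T₂) × T₃): (T₁ × T₂): 40×37 by 37×14 → 40×14, cost 40·37·14 = 20720; ((T₁ × T₂) × T₃): 40×14 by 14×6 → 40×6, cost 40·14·6 = 3360; cumulative 24080. Total 24080.
Minimum: 11988.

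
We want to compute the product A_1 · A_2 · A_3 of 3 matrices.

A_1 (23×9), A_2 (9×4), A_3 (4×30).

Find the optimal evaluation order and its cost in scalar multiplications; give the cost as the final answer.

(A_1 · (A_2 · A_3)): cost 7290.
((A_1 · A_2) · A_3): cost 3588.
Optimal: ((A_1 · A_2) · A_3) with cost 3588.

3588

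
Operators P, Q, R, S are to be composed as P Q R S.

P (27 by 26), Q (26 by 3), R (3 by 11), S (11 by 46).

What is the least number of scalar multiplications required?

7350

Adjacent pairs: PQ = 27·26·3 = 2106; QR = 26·3·11 = 858; RS = 3·11·46 = 1518.
Length 3: P..R: k=1: 0+858+27·26·11=8580; k=2: 2106+0+27·3·11=2997 → min 2997 | Q..S: k=2: 0+1518+26·3·46=5106; k=3: 858+0+26·11·46=14014 → min 5106.
Length 4: P..S: k=1: 0+5106+27·26·46=37398; k=2: 2106+1518+27·3·46=7350; k=3: 2997+0+27·11·46=16659 → min 7350.
Optimal order: ((P Q) (R S)) with cost 7350.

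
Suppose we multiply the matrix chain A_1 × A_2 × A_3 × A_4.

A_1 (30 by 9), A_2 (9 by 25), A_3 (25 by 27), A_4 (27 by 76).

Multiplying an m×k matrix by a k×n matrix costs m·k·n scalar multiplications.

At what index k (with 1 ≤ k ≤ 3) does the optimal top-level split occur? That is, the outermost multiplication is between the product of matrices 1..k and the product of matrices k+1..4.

1

Adjacent pairs: A_1A_2 = 30·9·25 = 6750; A_2A_3 = 9·25·27 = 6075; A_3A_4 = 25·27·76 = 51300.
Length 3: A_1..A_3: k=1: 0+6075+30·9·27=13365; k=2: 6750+0+30·25·27=27000 → min 13365 | A_2..A_4: k=2: 0+51300+9·25·76=68400; k=3: 6075+0+9·27·76=24543 → min 24543.
Top-level splits: k=1: (A_1..A_1)·(A_2..A_4) → 0+24543+30·9·76 = 45063; k=2: (A_1..A_2)·(A_3..A_4) → 6750+51300+30·25·76 = 115050; k=3: (A_1..A_3)·(A_4..A_4) → 13365+0+30·27·76 = 74925.
Best split is after A_1, i.e. k = 1.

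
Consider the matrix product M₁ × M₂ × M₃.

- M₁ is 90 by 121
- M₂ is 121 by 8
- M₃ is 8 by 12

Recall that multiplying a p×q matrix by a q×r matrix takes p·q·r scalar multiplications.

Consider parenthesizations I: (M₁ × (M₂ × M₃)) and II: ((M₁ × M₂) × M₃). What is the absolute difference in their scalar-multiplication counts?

Order I = (M₁ × (M₂ × M₃)): (M₂ × M₃): 121×8 by 8×12 → 121×12, cost 121·8·12 = 11616; (M₁ × (M₂ × M₃)): 90×121 by 121×12 → 90×12, cost 90·121·12 = 130680; cumulative 142296. Total 142296.
Order II = ((M₁ × M₂) × M₃): (M₁ × M₂): 90×121 by 121×8 → 90×8, cost 90·121·8 = 87120; ((M₁ × M₂) × M₃): 90×8 by 8×12 → 90×12, cost 90·8·12 = 8640; cumulative 95760. Total 95760.
Difference: |142296 − 95760| = 46536.

46536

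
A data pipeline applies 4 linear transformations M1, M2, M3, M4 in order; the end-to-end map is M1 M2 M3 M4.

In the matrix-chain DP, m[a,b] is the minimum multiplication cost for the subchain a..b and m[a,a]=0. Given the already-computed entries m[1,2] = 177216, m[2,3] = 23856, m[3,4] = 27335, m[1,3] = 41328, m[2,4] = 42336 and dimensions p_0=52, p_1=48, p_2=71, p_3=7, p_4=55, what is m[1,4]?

61348

m[1,4] = min over k∈[1,3] of m[1,k]+m[k+1,4]+p_{0}·p_k·p_{4}.
k=1: 0 + 42336 + 52·48·55 = 179616; k=2: 177216 + 27335 + 52·71·55 = 407611; k=3: 41328 + 0 + 52·7·55 = 61348.
Minimum: 61348 at k=3.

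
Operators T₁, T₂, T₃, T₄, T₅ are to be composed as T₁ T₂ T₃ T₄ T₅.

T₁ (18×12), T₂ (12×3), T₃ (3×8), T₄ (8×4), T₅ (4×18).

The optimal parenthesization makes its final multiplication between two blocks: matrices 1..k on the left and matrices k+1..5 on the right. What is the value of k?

2

Adjacent pairs: T₁T₂ = 18·12·3 = 648; T₂T₃ = 12·3·8 = 288; T₃T₄ = 3·8·4 = 96; T₄T₅ = 8·4·18 = 576.
Length 3: T₁..T₃: k=1: 0+288+18·12·8=2016; k=2: 648+0+18·3·8=1080 → min 1080 | T₂..T₄: k=2: 0+96+12·3·4=240; k=3: 288+0+12·8·4=672 → min 240 | T₃..T₅: k=3: 0+576+3·8·18=1008; k=4: 96+0+3·4·18=312 → min 312.
Length 4: T₁..T₄: k=1: 0+240+18·12·4=1104; k=2: 648+96+18·3·4=960; k=3: 1080+0+18·8·4=1656 → min 960 | T₂..T₅: k=2: 0+312+12·3·18=960; k=3: 288+576+12·8·18=2592; k=4: 240+0+12·4·18=1104 → min 960.
Top-level splits: k=1: (T₁..T₁)·(T₂..T₅) → 0+960+18·12·18 = 4848; k=2: (T₁..T₂)·(T₃..T₅) → 648+312+18·3·18 = 1932; k=3: (T₁..T₃)·(T₄..T₅) → 1080+576+18·8·18 = 4248; k=4: (T₁..T₄)·(T₅..T₅) → 960+0+18·4·18 = 2256.
Best split is after T₂, i.e. k = 2.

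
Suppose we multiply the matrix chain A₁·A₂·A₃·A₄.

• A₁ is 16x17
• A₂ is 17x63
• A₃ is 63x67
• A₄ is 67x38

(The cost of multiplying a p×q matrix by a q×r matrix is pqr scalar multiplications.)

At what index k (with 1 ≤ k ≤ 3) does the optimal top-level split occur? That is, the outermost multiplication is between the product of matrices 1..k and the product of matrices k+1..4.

Adjacent pairs: A₁A₂ = 16·17·63 = 17136; A₂A₃ = 17·63·67 = 71757; A₃A₄ = 63·67·38 = 160398.
Length 3: A₁..A₃: k=1: 0+71757+16·17·67=89981; k=2: 17136+0+16·63·67=84672 → min 84672 | A₂..A₄: k=2: 0+160398+17·63·38=201096; k=3: 71757+0+17·67·38=115039 → min 115039.
Top-level splits: k=1: (A₁..A₁)·(A₂..A₄) → 0+115039+16·17·38 = 125375; k=2: (A₁..A₂)·(A₃..A₄) → 17136+160398+16·63·38 = 215838; k=3: (A₁..A₃)·(A₄..A₄) → 84672+0+16·67·38 = 125408.
Best split is after A₁, i.e. k = 1.

1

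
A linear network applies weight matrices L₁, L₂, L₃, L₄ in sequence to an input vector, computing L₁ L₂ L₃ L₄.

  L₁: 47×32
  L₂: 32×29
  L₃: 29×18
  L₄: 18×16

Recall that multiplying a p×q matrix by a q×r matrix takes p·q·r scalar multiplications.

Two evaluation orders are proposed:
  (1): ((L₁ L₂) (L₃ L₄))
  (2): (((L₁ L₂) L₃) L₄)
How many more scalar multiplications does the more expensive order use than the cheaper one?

7910

Order (1) = ((L₁ L₂) (L₃ L₄)): (L₁ L₂): 47×32 by 32×29 → 47×29, cost 47·32·29 = 43616; (L₃ L₄): 29×18 by 18×16 → 29×16, cost 29·18·16 = 8352; ((L₁ L₂) (L₃ L₄)): 47×29 by 29×16 → 47×16, cost 47·29·16 = 21808; cumulative 73776. Total 73776.
Order (2) = (((L₁ L₂) L₃) L₄): (L₁ L₂): 47×32 by 32×29 → 47×29, cost 47·32·29 = 43616; ((L₁ L₂) L₃): 47×29 by 29×18 → 47×18, cost 47·29·18 = 24534; cumulative 68150; (((L₁ L₂) L₃) L₄): 47×18 by 18×16 → 47×16, cost 47·18·16 = 13536; cumulative 81686. Total 81686.
Difference: |73776 − 81686| = 7910.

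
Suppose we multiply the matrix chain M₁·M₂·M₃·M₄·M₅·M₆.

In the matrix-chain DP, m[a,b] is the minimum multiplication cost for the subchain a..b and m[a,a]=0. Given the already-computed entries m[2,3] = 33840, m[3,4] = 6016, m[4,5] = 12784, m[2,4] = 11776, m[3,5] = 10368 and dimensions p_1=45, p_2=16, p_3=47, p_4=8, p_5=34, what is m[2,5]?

24016

m[2,5] = min over k∈[2,4] of m[2,k]+m[k+1,5]+p_{1}·p_k·p_{5}.
k=2: 0 + 10368 + 45·16·34 = 34848; k=3: 33840 + 12784 + 45·47·34 = 118534; k=4: 11776 + 0 + 45·8·34 = 24016.
Minimum: 24016 at k=4.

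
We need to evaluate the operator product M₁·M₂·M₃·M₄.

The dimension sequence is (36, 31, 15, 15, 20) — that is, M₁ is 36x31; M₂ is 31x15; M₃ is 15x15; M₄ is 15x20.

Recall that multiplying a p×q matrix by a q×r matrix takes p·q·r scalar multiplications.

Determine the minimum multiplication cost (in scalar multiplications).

Adjacent pairs: M₁M₂ = 36·31·15 = 16740; M₂M₃ = 31·15·15 = 6975; M₃M₄ = 15·15·20 = 4500.
Length 3: M₁..M₃: k=1: 0+6975+36·31·15=23715; k=2: 16740+0+36·15·15=24840 → min 23715 | M₂..M₄: k=2: 0+4500+31·15·20=13800; k=3: 6975+0+31·15·20=16275 → min 13800.
Length 4: M₁..M₄: k=1: 0+13800+36·31·20=36120; k=2: 16740+4500+36·15·20=32040; k=3: 23715+0+36·15·20=34515 → min 32040.
Optimal order: ((M₁·M₂)·(M₃·M₄)) with cost 32040.

32040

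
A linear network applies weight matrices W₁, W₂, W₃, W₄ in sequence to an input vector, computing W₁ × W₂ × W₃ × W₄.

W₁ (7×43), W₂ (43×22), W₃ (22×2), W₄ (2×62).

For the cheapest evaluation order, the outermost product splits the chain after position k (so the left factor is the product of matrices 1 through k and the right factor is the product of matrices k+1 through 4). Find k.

3

Adjacent pairs: W₁W₂ = 7·43·22 = 6622; W₂W₃ = 43·22·2 = 1892; W₃W₄ = 22·2·62 = 2728.
Length 3: W₁..W₃: k=1: 0+1892+7·43·2=2494; k=2: 6622+0+7·22·2=6930 → min 2494 | W₂..W₄: k=2: 0+2728+43·22·62=61380; k=3: 1892+0+43·2·62=7224 → min 7224.
Top-level splits: k=1: (W₁..W₁)·(W₂..W₄) → 0+7224+7·43·62 = 25886; k=2: (W₁..W₂)·(W₃..W₄) → 6622+2728+7·22·62 = 18898; k=3: (W₁..W₃)·(W₄..W₄) → 2494+0+7·2·62 = 3362.
Best split is after W₃, i.e. k = 3.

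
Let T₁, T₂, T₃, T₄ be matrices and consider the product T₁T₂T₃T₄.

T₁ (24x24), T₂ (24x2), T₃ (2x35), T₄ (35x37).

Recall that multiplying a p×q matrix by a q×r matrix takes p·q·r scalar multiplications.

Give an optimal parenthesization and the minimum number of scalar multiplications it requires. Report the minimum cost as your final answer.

5518

Adjacent pairs: T₁T₂ = 24·24·2 = 1152; T₂T₃ = 24·2·35 = 1680; T₃T₄ = 2·35·37 = 2590.
Length 3: T₁..T₃: k=1: 0+1680+24·24·35=21840; k=2: 1152+0+24·2·35=2832 → min 2832 | T₂..T₄: k=2: 0+2590+24·2·37=4366; k=3: 1680+0+24·35·37=32760 → min 4366.
Length 4: T₁..T₄: k=1: 0+4366+24·24·37=25678; k=2: 1152+2590+24·2·37=5518; k=3: 2832+0+24·35·37=33912 → min 5518.
Optimal parenthesization: ((T₁T₂)(T₃T₄)) with cost 5518.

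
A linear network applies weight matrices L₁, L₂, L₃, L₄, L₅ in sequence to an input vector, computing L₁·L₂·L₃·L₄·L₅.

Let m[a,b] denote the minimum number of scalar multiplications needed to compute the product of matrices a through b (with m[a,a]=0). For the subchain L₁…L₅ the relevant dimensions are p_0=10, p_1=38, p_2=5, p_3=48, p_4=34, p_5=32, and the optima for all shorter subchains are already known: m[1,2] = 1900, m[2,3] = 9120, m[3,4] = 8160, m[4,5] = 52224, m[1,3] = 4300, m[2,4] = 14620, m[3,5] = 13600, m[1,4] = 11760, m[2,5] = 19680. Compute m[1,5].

m[1,5] = min over k∈[1,4] of m[1,k]+m[k+1,5]+p_{0}·p_k·p_{5}.
k=1: 0 + 19680 + 10·38·32 = 31840; k=2: 1900 + 13600 + 10·5·32 = 17100; k=3: 4300 + 52224 + 10·48·32 = 71884; k=4: 11760 + 0 + 10·34·32 = 22640.
Minimum: 17100 at k=2.

17100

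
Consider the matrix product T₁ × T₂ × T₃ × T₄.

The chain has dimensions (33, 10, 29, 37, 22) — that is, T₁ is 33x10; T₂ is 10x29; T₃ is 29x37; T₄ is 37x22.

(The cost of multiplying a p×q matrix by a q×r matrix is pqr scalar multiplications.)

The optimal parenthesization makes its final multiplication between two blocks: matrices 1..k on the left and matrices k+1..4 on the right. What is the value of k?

Adjacent pairs: T₁T₂ = 33·10·29 = 9570; T₂T₃ = 10·29·37 = 10730; T₃T₄ = 29·37·22 = 23606.
Length 3: T₁..T₃: k=1: 0+10730+33·10·37=22940; k=2: 9570+0+33·29·37=44979 → min 22940 | T₂..T₄: k=2: 0+23606+10·29·22=29986; k=3: 10730+0+10·37·22=18870 → min 18870.
Top-level splits: k=1: (T₁..T₁)·(T₂..T₄) → 0+18870+33·10·22 = 26130; k=2: (T₁..T₂)·(T₃..T₄) → 9570+23606+33·29·22 = 54230; k=3: (T₁..T₃)·(T₄..T₄) → 22940+0+33·37·22 = 49802.
Best split is after T₁, i.e. k = 1.

1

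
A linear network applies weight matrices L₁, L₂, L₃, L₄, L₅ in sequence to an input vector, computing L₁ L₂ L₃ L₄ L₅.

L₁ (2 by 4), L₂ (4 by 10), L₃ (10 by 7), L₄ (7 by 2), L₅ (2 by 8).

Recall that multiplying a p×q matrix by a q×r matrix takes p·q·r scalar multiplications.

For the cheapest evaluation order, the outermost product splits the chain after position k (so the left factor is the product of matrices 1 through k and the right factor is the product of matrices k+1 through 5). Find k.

Adjacent pairs: L₁L₂ = 2·4·10 = 80; L₂L₃ = 4·10·7 = 280; L₃L₄ = 10·7·2 = 140; L₄L₅ = 7·2·8 = 112.
Length 3: L₁..L₃: k=1: 0+280+2·4·7=336; k=2: 80+0+2·10·7=220 → min 220 | L₂..L₄: k=2: 0+140+4·10·2=220; k=3: 280+0+4·7·2=336 → min 220 | L₃..L₅: k=3: 0+112+10·7·8=672; k=4: 140+0+10·2·8=300 → min 300.
Length 4: L₁..L₄: k=1: 0+220+2·4·2=236; k=2: 80+140+2·10·2=260; k=3: 220+0+2·7·2=248 → min 236 | L₂..L₅: k=2: 0+300+4·10·8=620; k=3: 280+112+4·7·8=616; k=4: 220+0+4·2·8=284 → min 284.
Top-level splits: k=1: (L₁..L₁)·(L₂..L₅) → 0+284+2·4·8 = 348; k=2: (L₁..L₂)·(L₃..L₅) → 80+300+2·10·8 = 540; k=3: (L₁..L₃)·(L₄..L₅) → 220+112+2·7·8 = 444; k=4: (L₁..L₄)·(L₅..L₅) → 236+0+2·2·8 = 268.
Best split is after L₄, i.e. k = 4.

4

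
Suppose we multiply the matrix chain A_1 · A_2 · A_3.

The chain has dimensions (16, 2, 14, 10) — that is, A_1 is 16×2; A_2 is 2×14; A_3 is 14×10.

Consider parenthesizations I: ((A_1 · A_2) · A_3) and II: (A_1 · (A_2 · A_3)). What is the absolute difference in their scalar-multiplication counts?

2088

Order I = ((A_1 · A_2) · A_3): (A_1 · A_2): 16×2 by 2×14 → 16×14, cost 16·2·14 = 448; ((A_1 · A_2) · A_3): 16×14 by 14×10 → 16×10, cost 16·14·10 = 2240; cumulative 2688. Total 2688.
Order II = (A_1 · (A_2 · A_3)): (A_2 · A_3): 2×14 by 14×10 → 2×10, cost 2·14·10 = 280; (A_1 · (A_2 · A_3)): 16×2 by 2×10 → 16×10, cost 16·2·10 = 320; cumulative 600. Total 600.
Difference: |2688 − 600| = 2088.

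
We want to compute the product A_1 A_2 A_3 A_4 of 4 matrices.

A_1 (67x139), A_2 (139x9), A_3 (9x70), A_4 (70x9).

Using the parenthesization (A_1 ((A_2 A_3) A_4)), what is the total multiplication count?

258957

(A_2 A_3): 139×9 by 9×70 → 139×70, cost 139·9·70 = 87570
((A_2 A_3) A_4): 139×70 by 70×9 → 139×9, cost 139·70·9 = 87570; cumulative 175140
(A_1 ((A_2 A_3) A_4)): 67×139 by 139×9 → 67×9, cost 67·139·9 = 83817; cumulative 258957
Total: 258957 scalar multiplications.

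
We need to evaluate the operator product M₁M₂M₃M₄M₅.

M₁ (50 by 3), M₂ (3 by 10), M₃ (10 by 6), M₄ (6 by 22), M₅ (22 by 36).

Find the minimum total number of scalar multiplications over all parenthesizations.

8352

Adjacent pairs: M₁M₂ = 50·3·10 = 1500; M₂M₃ = 3·10·6 = 180; M₃M₄ = 10·6·22 = 1320; M₄M₅ = 6·22·36 = 4752.
Length 3: M₁..M₃: k=1: 0+180+50·3·6=1080; k=2: 1500+0+50·10·6=4500 → min 1080 | M₂..M₄: k=2: 0+1320+3·10·22=1980; k=3: 180+0+3·6·22=576 → min 576 | M₃..M₅: k=3: 0+4752+10·6·36=6912; k=4: 1320+0+10·22·36=9240 → min 6912.
Length 4: M₁..M₄: k=1: 0+576+50·3·22=3876; k=2: 1500+1320+50·10·22=13820; k=3: 1080+0+50·6·22=7680 → min 3876 | M₂..M₅: k=2: 0+6912+3·10·36=7992; k=3: 180+4752+3·6·36=5580; k=4: 576+0+3·22·36=2952 → min 2952.
Length 5: M₁..M₅: k=1: 0+2952+50·3·36=8352; k=2: 1500+6912+50·10·36=26412; k=3: 1080+4752+50·6·36=16632; k=4: 3876+0+50·22·36=43476 → min 8352.
Optimal order: (M₁(((M₂M₃)M₄)M₅)) with cost 8352.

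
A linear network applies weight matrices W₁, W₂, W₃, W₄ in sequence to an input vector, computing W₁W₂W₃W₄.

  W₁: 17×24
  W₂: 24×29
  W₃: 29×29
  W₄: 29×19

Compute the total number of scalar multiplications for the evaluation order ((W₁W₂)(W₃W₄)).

(W₁W₂): 17×24 by 24×29 → 17×29, cost 17·24·29 = 11832
(W₃W₄): 29×29 by 29×19 → 29×19, cost 29·29·19 = 15979
((W₁W₂)(W₃W₄)): 17×29 by 29×19 → 17×19, cost 17·29·19 = 9367; cumulative 37178
Total: 37178 scalar multiplications.

37178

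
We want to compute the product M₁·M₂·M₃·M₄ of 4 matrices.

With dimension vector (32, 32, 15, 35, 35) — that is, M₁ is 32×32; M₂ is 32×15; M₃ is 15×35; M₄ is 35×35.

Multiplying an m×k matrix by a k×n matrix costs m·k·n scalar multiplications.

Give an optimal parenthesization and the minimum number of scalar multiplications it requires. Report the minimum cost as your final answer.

Adjacent pairs: M₁M₂ = 32·32·15 = 15360; M₂M₃ = 32·15·35 = 16800; M₃M₄ = 15·35·35 = 18375.
Length 3: M₁..M₃: k=1: 0+16800+32·32·35=52640; k=2: 15360+0+32·15·35=32160 → min 32160 | M₂..M₄: k=2: 0+18375+32·15·35=35175; k=3: 16800+0+32·35·35=56000 → min 35175.
Length 4: M₁..M₄: k=1: 0+35175+32·32·35=71015; k=2: 15360+18375+32·15·35=50535; k=3: 32160+0+32·35·35=71360 → min 50535.
Optimal parenthesization: ((M₁·M₂)·(M₃·M₄)) with cost 50535.

50535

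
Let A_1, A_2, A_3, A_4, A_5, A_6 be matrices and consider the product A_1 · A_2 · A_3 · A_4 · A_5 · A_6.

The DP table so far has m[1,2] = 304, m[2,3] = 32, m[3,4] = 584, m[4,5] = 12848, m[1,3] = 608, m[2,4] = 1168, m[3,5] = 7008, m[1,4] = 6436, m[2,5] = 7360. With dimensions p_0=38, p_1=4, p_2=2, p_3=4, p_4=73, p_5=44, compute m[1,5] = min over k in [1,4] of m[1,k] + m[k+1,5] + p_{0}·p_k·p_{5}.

10656

m[1,5] = min over k∈[1,4] of m[1,k]+m[k+1,5]+p_{0}·p_k·p_{5}.
k=1: 0 + 7360 + 38·4·44 = 14048; k=2: 304 + 7008 + 38·2·44 = 10656; k=3: 608 + 12848 + 38·4·44 = 20144; k=4: 6436 + 0 + 38·73·44 = 128492.
Minimum: 10656 at k=2.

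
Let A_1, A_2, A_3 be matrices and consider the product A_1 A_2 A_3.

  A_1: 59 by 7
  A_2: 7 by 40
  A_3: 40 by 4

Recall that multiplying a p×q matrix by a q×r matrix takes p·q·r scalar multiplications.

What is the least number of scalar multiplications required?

2772

Order (A_1 (A_2 A_3)): (A_2 A_3): 7×40 by 40×4 → 7×4, cost 7·40·4 = 1120; (A_1 (A_2 A_3)): 59×7 by 7×4 → 59×4, cost 59·7·4 = 1652; cumulative 2772. Total 2772.
Order ((A_1 A_2) A_3): (A_1 A_2): 59×7 by 7×40 → 59×40, cost 59·7·40 = 16520; ((A_1 A_2) A_3): 59×40 by 40×4 → 59×4, cost 59·40·4 = 9440; cumulative 25960. Total 25960.
Minimum: 2772.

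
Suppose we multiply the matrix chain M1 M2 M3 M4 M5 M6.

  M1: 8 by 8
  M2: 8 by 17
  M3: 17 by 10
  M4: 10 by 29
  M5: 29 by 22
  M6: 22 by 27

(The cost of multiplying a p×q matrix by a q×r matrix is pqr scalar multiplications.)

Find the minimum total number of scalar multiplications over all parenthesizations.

Adjacent pairs: M1M2 = 8·8·17 = 1088; M2M3 = 8·17·10 = 1360; M3M4 = 17·10·29 = 4930; M4M5 = 10·29·22 = 6380; M5M6 = 29·22·27 = 17226.
Length 3: M1..M3: k=1: 0+1360+8·8·10=2000; k=2: 1088+0+8·17·10=2448 → min 2000 | M2..M4: k=2: 0+4930+8·17·29=8874; k=3: 1360+0+8·10·29=3680 → min 3680 | M3..M5: k=3: 0+6380+17·10·22=10120; k=4: 4930+0+17·29·22=15776 → min 10120 | M4..M6: k=4: 0+17226+10·29·27=25056; k=5: 6380+0+10·22·27=12320 → min 12320.
Length 4: M1..M4: k=1: 0+3680+8·8·29=5536; k=2: 1088+4930+8·17·29=9962; k=3: 2000+0+8·10·29=4320 → min 4320 | M2..M5: k=2: 0+10120+8·17·22=13112; k=3: 1360+6380+8·10·22=9500; k=4: 3680+0+8·29·22=8784 → min 8784 | M3..M6: k=3: 0+12320+17·10·27=16910; k=4: 4930+17226+17·29·27=35467; k=5: 10120+0+17·22·27=20218 → min 16910.
Length 5: M1..M5: k=1: 0+8784+8·8·22=10192; k=2: 1088+10120+8·17·22=14200; k=3: 2000+6380+8·10·22=10140; k=4: 4320+0+8·29·22=9424 → min 9424 | M2..M6: k=2: 0+16910+8·17·27=20582; k=3: 1360+12320+8·10·27=15840; k=4: 3680+17226+8·29·27=27170; k=5: 8784+0+8·22·27=13536 → min 13536.
Length 6: M1..M6: k=1: 0+13536+8·8·27=15264; k=2: 1088+16910+8·17·27=21670; k=3: 2000+12320+8·10·27=16480; k=4: 4320+17226+8·29·27=27810; k=5: 9424+0+8·22·27=14176 → min 14176.
Optimal order: ((((M1 (M2 M3)) M4) M5) M6) with cost 14176.

14176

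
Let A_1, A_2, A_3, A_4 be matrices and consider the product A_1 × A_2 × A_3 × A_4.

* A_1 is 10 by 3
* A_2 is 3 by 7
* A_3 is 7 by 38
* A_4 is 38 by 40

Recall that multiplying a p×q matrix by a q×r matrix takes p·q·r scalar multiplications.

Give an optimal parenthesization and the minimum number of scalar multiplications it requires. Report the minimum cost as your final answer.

Adjacent pairs: A_1A_2 = 10·3·7 = 210; A_2A_3 = 3·7·38 = 798; A_3A_4 = 7·38·40 = 10640.
Length 3: A_1..A_3: k=1: 0+798+10·3·38=1938; k=2: 210+0+10·7·38=2870 → min 1938 | A_2..A_4: k=2: 0+10640+3·7·40=11480; k=3: 798+0+3·38·40=5358 → min 5358.
Length 4: A_1..A_4: k=1: 0+5358+10·3·40=6558; k=2: 210+10640+10·7·40=13650; k=3: 1938+0+10·38·40=17138 → min 6558.
Optimal parenthesization: (A_1 × ((A_2 × A_3) × A_4)) with cost 6558.

6558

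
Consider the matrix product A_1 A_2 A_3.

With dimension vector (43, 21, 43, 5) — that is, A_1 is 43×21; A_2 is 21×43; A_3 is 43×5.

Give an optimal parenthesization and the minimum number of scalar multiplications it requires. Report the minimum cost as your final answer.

9030

(A_1 (A_2 A_3)): cost 9030.
((A_1 A_2) A_3): cost 48074.
Optimal: (A_1 (A_2 A_3)) with cost 9030.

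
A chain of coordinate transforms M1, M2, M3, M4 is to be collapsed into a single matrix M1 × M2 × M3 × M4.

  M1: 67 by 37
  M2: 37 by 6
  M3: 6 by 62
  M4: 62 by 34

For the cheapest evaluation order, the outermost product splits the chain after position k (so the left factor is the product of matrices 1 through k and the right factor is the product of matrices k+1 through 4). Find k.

Adjacent pairs: M1M2 = 67·37·6 = 14874; M2M3 = 37·6·62 = 13764; M3M4 = 6·62·34 = 12648.
Length 3: M1..M3: k=1: 0+13764+67·37·62=167462; k=2: 14874+0+67·6·62=39798 → min 39798 | M2..M4: k=2: 0+12648+37·6·34=20196; k=3: 13764+0+37·62·34=91760 → min 20196.
Top-level splits: k=1: (M1..M1)·(M2..M4) → 0+20196+67·37·34 = 104482; k=2: (M1..M2)·(M3..M4) → 14874+12648+67·6·34 = 41190; k=3: (M1..M3)·(M4..M4) → 39798+0+67·62·34 = 181034.
Best split is after M2, i.e. k = 2.

2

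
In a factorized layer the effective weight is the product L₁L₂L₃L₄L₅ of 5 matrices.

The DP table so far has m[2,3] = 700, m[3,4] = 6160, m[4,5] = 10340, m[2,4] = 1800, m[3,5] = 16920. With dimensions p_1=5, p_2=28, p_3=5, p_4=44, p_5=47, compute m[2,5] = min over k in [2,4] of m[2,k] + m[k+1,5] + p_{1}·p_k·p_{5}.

12140

m[2,5] = min over k∈[2,4] of m[2,k]+m[k+1,5]+p_{1}·p_k·p_{5}.
k=2: 0 + 16920 + 5·28·47 = 23500; k=3: 700 + 10340 + 5·5·47 = 12215; k=4: 1800 + 0 + 5·44·47 = 12140.
Minimum: 12140 at k=4.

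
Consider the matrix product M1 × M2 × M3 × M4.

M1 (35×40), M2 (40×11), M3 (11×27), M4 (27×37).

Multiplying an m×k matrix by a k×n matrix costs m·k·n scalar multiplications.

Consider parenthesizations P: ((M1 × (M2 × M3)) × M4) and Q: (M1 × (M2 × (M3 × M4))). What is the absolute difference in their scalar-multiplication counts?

5576

Order P = ((M1 × (M2 × M3)) × M4): (M2 × M3): 40×11 by 11×27 → 40×27, cost 40·11·27 = 11880; (M1 × (M2 × M3)): 35×40 by 40×27 → 35×27, cost 35·40·27 = 37800; cumulative 49680; ((M1 × (M2 × M3)) × M4): 35×27 by 27×37 → 35×37, cost 35·27·37 = 34965; cumulative 84645. Total 84645.
Order Q = (M1 × (M2 × (M3 × M4))): (M3 × M4): 11×27 by 27×37 → 11×37, cost 11·27·37 = 10989; (M2 × (M3 × M4)): 40×11 by 11×37 → 40×37, cost 40·11·37 = 16280; cumulative 27269; (M1 × (M2 × (M3 × M4))): 35×40 by 40×37 → 35×37, cost 35·40·37 = 51800; cumulative 79069. Total 79069.
Difference: |84645 − 79069| = 5576.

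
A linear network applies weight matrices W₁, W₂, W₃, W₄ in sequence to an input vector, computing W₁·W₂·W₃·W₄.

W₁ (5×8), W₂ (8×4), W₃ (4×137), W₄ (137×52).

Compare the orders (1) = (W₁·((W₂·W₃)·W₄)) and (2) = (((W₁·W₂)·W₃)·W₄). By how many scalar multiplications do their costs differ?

24936

Order (1) = (W₁·((W₂·W₃)·W₄)): (W₂·W₃): 8×4 by 4×137 → 8×137, cost 8·4·137 = 4384; ((W₂·W₃)·W₄): 8×137 by 137×52 → 8×52, cost 8·137·52 = 56992; cumulative 61376; (W₁·((W₂·W₃)·W₄)): 5×8 by 8×52 → 5×52, cost 5·8·52 = 2080; cumulative 63456. Total 63456.
Order (2) = (((W₁·W₂)·W₃)·W₄): (W₁·W₂): 5×8 by 8×4 → 5×4, cost 5·8·4 = 160; ((W₁·W₂)·W₃): 5×4 by 4×137 → 5×137, cost 5·4·137 = 2740; cumulative 2900; (((W₁·W₂)·W₃)·W₄): 5×137 by 137×52 → 5×52, cost 5·137·52 = 35620; cumulative 38520. Total 38520.
Difference: |63456 − 38520| = 24936.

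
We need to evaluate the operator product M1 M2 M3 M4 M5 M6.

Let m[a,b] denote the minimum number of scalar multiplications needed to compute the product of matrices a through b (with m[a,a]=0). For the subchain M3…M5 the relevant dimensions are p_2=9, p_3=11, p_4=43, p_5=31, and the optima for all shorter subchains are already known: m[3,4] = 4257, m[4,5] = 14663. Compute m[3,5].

m[3,5] = min over k∈[3,4] of m[3,k]+m[k+1,5]+p_{2}·p_k·p_{5}.
k=3: 0 + 14663 + 9·11·31 = 17732; k=4: 4257 + 0 + 9·43·31 = 16254.
Minimum: 16254 at k=4.

16254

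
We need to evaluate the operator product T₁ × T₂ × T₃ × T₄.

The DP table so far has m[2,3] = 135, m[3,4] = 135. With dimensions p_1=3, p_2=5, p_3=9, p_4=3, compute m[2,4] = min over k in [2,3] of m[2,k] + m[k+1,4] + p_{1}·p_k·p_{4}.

m[2,4] = min over k∈[2,3] of m[2,k]+m[k+1,4]+p_{1}·p_k·p_{4}.
k=2: 0 + 135 + 3·5·3 = 180; k=3: 135 + 0 + 3·9·3 = 216.
Minimum: 180 at k=2.

180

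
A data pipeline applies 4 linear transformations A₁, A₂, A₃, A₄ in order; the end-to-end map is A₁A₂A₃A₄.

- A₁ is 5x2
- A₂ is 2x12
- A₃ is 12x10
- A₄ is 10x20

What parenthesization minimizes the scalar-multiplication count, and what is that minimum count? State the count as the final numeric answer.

Adjacent pairs: A₁A₂ = 5·2·12 = 120; A₂A₃ = 2·12·10 = 240; A₃A₄ = 12·10·20 = 2400.
Length 3: A₁..A₃: k=1: 0+240+5·2·10=340; k=2: 120+0+5·12·10=720 → min 340 | A₂..A₄: k=2: 0+2400+2·12·20=2880; k=3: 240+0+2·10·20=640 → min 640.
Length 4: A₁..A₄: k=1: 0+640+5·2·20=840; k=2: 120+2400+5·12·20=3720; k=3: 340+0+5·10·20=1340 → min 840.
Optimal parenthesization: (A₁((A₂A₃)A₄)) with cost 840.

840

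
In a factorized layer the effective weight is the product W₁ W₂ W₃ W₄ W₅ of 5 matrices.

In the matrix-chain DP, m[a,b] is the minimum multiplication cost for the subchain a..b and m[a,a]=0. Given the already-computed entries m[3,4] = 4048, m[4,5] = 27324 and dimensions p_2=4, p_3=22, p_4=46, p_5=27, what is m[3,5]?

9016

m[3,5] = min over k∈[3,4] of m[3,k]+m[k+1,5]+p_{2}·p_k·p_{5}.
k=3: 0 + 27324 + 4·22·27 = 29700; k=4: 4048 + 0 + 4·46·27 = 9016.
Minimum: 9016 at k=4.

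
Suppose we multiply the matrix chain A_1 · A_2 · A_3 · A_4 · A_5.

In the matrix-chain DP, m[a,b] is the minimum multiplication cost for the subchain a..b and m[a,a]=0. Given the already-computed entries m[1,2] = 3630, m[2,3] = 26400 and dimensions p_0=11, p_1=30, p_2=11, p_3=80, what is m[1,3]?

13310

m[1,3] = min over k∈[1,2] of m[1,k]+m[k+1,3]+p_{0}·p_k·p_{3}.
k=1: 0 + 26400 + 11·30·80 = 52800; k=2: 3630 + 0 + 11·11·80 = 13310.
Minimum: 13310 at k=2.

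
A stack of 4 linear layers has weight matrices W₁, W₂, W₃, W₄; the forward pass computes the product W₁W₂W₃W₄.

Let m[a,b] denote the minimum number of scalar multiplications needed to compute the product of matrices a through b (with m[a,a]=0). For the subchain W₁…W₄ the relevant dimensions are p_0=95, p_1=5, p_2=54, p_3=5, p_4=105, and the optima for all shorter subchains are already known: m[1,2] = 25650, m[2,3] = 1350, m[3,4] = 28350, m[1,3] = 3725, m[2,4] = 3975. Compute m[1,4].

m[1,4] = min over k∈[1,3] of m[1,k]+m[k+1,4]+p_{0}·p_k·p_{4}.
k=1: 0 + 3975 + 95·5·105 = 53850; k=2: 25650 + 28350 + 95·54·105 = 592650; k=3: 3725 + 0 + 95·5·105 = 53600.
Minimum: 53600 at k=3.

53600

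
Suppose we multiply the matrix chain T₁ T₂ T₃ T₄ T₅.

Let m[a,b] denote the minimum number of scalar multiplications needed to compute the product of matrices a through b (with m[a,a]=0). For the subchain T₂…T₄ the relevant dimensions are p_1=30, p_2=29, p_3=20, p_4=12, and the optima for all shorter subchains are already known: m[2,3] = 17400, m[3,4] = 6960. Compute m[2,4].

17400

m[2,4] = min over k∈[2,3] of m[2,k]+m[k+1,4]+p_{1}·p_k·p_{4}.
k=2: 0 + 6960 + 30·29·12 = 17400; k=3: 17400 + 0 + 30·20·12 = 24600.
Minimum: 17400 at k=2.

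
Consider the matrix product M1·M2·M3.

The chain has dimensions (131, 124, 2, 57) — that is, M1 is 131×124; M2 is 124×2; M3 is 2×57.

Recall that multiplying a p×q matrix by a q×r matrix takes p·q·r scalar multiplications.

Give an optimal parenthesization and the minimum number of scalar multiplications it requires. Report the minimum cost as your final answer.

47422

(M1·(M2·M3)): cost 940044.
((M1·M2)·M3): cost 47422.
Optimal: ((M1·M2)·M3) with cost 47422.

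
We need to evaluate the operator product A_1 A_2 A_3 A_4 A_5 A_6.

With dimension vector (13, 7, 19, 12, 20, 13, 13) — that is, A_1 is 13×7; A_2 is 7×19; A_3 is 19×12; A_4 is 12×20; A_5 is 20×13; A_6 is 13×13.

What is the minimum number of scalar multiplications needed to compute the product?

Adjacent pairs: A_1A_2 = 13·7·19 = 1729; A_2A_3 = 7·19·12 = 1596; A_3A_4 = 19·12·20 = 4560; A_4A_5 = 12·20·13 = 3120; A_5A_6 = 20·13·13 = 3380.
Length 3: A_1..A_3: k=1: 0+1596+13·7·12=2688; k=2: 1729+0+13·19·12=4693 → min 2688 | A_2..A_4: k=2: 0+4560+7·19·20=7220; k=3: 1596+0+7·12·20=3276 → min 3276 | A_3..A_5: k=3: 0+3120+19·12·13=6084; k=4: 4560+0+19·20·13=9500 → min 6084 | A_4..A_6: k=4: 0+3380+12·20·13=6500; k=5: 3120+0+12·13·13=5148 → min 5148.
Length 4: A_1..A_4: k=1: 0+3276+13·7·20=5096; k=2: 1729+4560+13·19·20=11229; k=3: 2688+0+13·12·20=5808 → min 5096 | A_2..A_5: k=2: 0+6084+7·19·13=7813; k=3: 1596+3120+7·12·13=5808; k=4: 3276+0+7·20·13=5096 → min 5096 | A_3..A_6: k=3: 0+5148+19·12·13=8112; k=4: 4560+3380+19·20·13=12880; k=5: 6084+0+19·13·13=9295 → min 8112.
Length 5: A_1..A_5: k=1: 0+5096+13·7·13=6279; k=2: 1729+6084+13·19·13=11024; k=3: 2688+3120+13·12·13=7836; k=4: 5096+0+13·20·13=8476 → min 6279 | A_2..A_6: k=2: 0+8112+7·19·13=9841; k=3: 1596+5148+7·12·13=7836; k=4: 3276+3380+7·20·13=8476; k=5: 5096+0+7·13·13=6279 → min 6279.
Length 6: A_1..A_6: k=1: 0+6279+13·7·13=7462; k=2: 1729+8112+13·19·13=13052; k=3: 2688+5148+13·12·13=9864; k=4: 5096+3380+13·20·13=11856; k=5: 6279+0+13·13·13=8476 → min 7462.
Optimal order: (A_1 ((((A_2 A_3) A_4) A_5) A_6)) with cost 7462.

7462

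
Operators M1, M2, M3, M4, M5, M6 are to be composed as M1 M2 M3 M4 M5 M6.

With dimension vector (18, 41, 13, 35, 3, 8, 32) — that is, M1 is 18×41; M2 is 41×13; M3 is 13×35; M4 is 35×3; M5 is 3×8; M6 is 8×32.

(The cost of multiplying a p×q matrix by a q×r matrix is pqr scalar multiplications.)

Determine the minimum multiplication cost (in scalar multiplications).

Adjacent pairs: M1M2 = 18·41·13 = 9594; M2M3 = 41·13·35 = 18655; M3M4 = 13·35·3 = 1365; M4M5 = 35·3·8 = 840; M5M6 = 3·8·32 = 768.
Length 3: M1..M3: k=1: 0+18655+18·41·35=44485; k=2: 9594+0+18·13·35=17784 → min 17784 | M2..M4: k=2: 0+1365+41·13·3=2964; k=3: 18655+0+41·35·3=22960 → min 2964 | M3..M5: k=3: 0+840+13·35·8=4480; k=4: 1365+0+13·3·8=1677 → min 1677 | M4..M6: k=4: 0+768+35·3·32=4128; k=5: 840+0+35·8·32=9800 → min 4128.
Length 4: M1..M4: k=1: 0+2964+18·41·3=5178; k=2: 9594+1365+18·13·3=11661; k=3: 17784+0+18·35·3=19674 → min 5178 | M2..M5: k=2: 0+1677+41·13·8=5941; k=3: 18655+840+41·35·8=30975; k=4: 2964+0+41·3·8=3948 → min 3948 | M3..M6: k=3: 0+4128+13·35·32=18688; k=4: 1365+768+13·3·32=3381; k=5: 1677+0+13·8·32=5005 → min 3381.
Length 5: M1..M5: k=1: 0+3948+18·41·8=9852; k=2: 9594+1677+18·13·8=13143; k=3: 17784+840+18·35·8=23664; k=4: 5178+0+18·3·8=5610 → min 5610 | M2..M6: k=2: 0+3381+41·13·32=20437; k=3: 18655+4128+41·35·32=68703; k=4: 2964+768+41·3·32=7668; k=5: 3948+0+41·8·32=14444 → min 7668.
Length 6: M1..M6: k=1: 0+7668+18·41·32=31284; k=2: 9594+3381+18·13·32=20463; k=3: 17784+4128+18·35·32=42072; k=4: 5178+768+18·3·32=7674; k=5: 5610+0+18·8·32=10218 → min 7674.
Optimal order: ((M1 (M2 (M3 M4))) (M5 M6)) with cost 7674.

7674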